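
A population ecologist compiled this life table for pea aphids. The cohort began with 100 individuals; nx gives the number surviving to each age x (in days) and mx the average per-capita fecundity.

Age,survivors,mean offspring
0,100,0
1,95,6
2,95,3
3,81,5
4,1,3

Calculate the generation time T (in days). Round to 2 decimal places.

lx = nx/n0 = nx/100: 1, 0.95, 0.95, 0.81, 0.01
lx·mx: 0, 5.7, 2.85, 4.05, 0.03 → R0 = 12.63
x·lx·mx: 0, 5.7, 5.7, 12.15, 0.12 → Σ = 23.67
T = 23.67 / 12.63 = 1.874109… → 1.87

1.87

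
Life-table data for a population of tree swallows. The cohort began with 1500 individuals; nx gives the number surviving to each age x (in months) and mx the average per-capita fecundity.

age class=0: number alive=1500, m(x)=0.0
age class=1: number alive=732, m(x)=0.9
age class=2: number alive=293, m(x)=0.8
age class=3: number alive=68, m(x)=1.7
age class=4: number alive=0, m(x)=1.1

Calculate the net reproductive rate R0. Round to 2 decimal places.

0.67

lx = nx/n0 = nx/1500: 1, 0.488, 0.19533…, 0.04533…, 0
lx·mx by age: 0, 0.4392, 0.156267…, 0.077067…, 0
R0 = Σ lx·mx = 0.672533… → 0.67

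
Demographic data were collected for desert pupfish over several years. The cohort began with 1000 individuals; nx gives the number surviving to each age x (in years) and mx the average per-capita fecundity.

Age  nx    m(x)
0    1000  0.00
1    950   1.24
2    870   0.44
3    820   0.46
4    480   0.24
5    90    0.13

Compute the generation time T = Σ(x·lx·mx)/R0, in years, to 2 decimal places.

1.74

lx = nx/n0 = nx/1000: 1, 0.95, 0.87, 0.82, 0.48, 0.09
lx·mx: 0, 1.178, 0.3828, 0.3772, 0.1152, 0.0117 → R0 = 2.0649
x·lx·mx: 0, 1.178, 0.7656, 1.1316, 0.4608, 0.0585 → Σ = 3.5945
T = 3.5945 / 2.0649 = 1.740762… → 1.74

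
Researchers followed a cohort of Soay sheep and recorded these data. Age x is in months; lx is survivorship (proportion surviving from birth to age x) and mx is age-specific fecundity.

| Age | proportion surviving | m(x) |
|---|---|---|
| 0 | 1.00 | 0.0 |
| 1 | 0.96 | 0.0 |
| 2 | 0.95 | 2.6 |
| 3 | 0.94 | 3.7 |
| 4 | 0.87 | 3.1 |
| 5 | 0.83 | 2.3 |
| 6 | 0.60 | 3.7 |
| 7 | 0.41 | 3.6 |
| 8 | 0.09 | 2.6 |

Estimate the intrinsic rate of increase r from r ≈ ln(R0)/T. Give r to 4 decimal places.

R0 = Σ lx·mx = 0 + 0 + 2.47 + 3.478 + 2.697 + 1.909 + 2.22 + 1.476 + 0.234 = 14.484
Σ x·lx·mx = 61.231; T = 61.231/14.484 = 4.22749…
r ≈ ln(R0)/T = ln(14.484)/4.22749… = 0.6323… → 0.6323

0.6323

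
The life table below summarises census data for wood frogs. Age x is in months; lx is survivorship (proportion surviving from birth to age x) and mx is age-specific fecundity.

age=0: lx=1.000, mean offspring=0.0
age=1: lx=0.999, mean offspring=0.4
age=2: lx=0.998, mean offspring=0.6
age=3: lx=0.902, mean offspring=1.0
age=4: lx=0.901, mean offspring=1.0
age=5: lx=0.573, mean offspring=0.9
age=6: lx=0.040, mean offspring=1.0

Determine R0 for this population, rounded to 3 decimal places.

lx·mx by age: 0, 0.3996, 0.5988, 0.902, 0.901, 0.5157, 0.04
R0 = Σ lx·mx = 3.3571 → 3.357

3.357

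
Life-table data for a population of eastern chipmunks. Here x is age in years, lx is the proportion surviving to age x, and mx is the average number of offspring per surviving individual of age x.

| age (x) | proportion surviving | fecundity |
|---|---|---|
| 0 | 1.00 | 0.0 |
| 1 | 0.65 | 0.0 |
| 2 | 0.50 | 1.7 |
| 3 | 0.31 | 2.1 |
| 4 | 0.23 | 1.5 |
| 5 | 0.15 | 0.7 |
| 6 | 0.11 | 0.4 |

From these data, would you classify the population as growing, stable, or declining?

R0 = Σ lx·mx = 0 + 0 + 0.85 + 0.651 + 0.345 + 0.105 + 0.044 = 1.995
R0 > 1, so the population is growing.

growing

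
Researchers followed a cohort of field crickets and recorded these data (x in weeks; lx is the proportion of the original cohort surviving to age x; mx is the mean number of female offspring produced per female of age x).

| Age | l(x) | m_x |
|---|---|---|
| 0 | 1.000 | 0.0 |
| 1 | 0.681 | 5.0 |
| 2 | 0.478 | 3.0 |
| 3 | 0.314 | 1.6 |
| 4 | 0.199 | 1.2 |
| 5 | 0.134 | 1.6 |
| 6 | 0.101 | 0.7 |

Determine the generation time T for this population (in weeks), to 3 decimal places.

lx·mx: 0, 3.405, 1.434, 0.5024, 0.2388, 0.2144, 0.0707 → R0 = 5.8653
x·lx·mx: 0, 3.405, 2.868, 1.5072, 0.9552, 1.072, 0.4242 → Σ = 10.2316
T = 10.2316 / 5.8653 = 1.744429… → 1.744

1.744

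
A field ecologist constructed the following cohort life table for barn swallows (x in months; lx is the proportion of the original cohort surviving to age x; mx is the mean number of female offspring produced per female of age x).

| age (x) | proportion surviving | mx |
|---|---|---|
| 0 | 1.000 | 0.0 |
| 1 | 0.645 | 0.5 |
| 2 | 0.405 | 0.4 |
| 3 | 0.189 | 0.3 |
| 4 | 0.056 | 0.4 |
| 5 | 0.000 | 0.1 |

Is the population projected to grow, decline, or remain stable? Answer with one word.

declining

R0 = Σ lx·mx = 0 + 0.3225 + 0.162 + 0.0567 + 0.0224 + 0 = 0.5636
R0 < 1, so the population is declining.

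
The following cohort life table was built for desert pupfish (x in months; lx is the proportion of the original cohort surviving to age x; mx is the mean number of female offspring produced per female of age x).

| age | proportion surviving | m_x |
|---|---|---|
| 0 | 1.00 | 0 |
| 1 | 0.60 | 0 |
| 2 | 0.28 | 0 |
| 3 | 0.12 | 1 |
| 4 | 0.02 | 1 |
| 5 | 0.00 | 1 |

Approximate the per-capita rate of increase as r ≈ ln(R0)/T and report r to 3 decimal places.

R0 = Σ lx·mx = 0 + 0 + 0 + 0.12 + 0.02 + 0 = 0.14
Σ x·lx·mx = 0.44; T = 0.44/0.14 = 3.14286…
r ≈ ln(R0)/T = ln(0.14)/3.14286… = -0.62558… → -0.626

-0.626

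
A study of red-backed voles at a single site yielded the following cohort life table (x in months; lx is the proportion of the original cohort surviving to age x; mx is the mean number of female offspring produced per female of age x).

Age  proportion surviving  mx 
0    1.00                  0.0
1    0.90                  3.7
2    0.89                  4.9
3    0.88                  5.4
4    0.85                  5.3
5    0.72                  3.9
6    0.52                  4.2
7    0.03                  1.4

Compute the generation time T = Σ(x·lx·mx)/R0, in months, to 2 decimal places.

3.26

lx·mx: 0, 3.33, 4.361, 4.752, 4.505, 2.808, 2.184, 0.042 → R0 = 21.982
x·lx·mx: 0, 3.33, 8.722, 14.256, 18.02, 14.04, 13.104, 0.294 → Σ = 71.766
T = 71.766 / 21.982 = 3.264762… → 3.26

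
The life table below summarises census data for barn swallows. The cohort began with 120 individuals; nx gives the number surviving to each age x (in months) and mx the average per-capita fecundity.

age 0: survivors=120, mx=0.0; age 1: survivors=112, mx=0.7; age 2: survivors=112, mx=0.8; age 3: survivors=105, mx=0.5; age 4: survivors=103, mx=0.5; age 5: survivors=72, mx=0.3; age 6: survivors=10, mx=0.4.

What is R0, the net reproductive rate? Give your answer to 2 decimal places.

2.48

lx = nx/n0 = nx/120: 1, 0.93333…, 0.93333…, 0.875, 0.85833…, 0.6, 0.08333…
lx·mx by age: 0, 0.653333…, 0.746667…, 0.4375, 0.429167…, 0.18, 0.033333…
R0 = Σ lx·mx = 2.48… → 2.48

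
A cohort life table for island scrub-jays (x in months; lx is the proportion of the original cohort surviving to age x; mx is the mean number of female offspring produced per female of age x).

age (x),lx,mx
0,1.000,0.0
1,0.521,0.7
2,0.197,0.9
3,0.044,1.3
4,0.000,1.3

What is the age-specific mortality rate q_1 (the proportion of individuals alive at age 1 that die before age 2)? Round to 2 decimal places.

0.62

q_1 = (l_1 − l_2) / l_1 = (0.521 − 0.197) / 0.521
     = 0.324 / 0.521 = 0.621881… → 0.62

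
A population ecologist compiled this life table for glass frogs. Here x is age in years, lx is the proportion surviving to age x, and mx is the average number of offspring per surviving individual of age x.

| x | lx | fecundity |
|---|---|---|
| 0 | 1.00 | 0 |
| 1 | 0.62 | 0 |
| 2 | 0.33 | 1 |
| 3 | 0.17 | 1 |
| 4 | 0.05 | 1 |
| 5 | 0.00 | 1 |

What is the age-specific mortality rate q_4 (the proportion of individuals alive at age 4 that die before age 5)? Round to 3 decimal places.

1.000

q_4 = (l_4 − l_5) / l_4 = (0.05 − 0) / 0.05
     = 0.05 / 0.05 = 1 → 1.000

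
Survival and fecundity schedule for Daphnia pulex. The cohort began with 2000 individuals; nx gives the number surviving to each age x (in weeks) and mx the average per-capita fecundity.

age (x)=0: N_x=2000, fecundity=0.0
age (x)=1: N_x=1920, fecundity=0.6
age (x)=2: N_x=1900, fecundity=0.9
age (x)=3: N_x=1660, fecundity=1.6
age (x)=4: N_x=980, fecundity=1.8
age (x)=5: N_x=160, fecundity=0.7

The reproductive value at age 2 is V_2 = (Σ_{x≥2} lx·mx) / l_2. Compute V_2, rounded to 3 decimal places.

3.285

lx = nx/n0 = nx/2000: 1, 0.96, 0.95, 0.83, 0.49, 0.08
lx·mx for x ≥ 2: 0.855, 1.328, 0.882, 0.056 → sum = 3.121
V_2 = 3.121 / l_2 = 3.121 / 0.95 = 3.285263… → 3.285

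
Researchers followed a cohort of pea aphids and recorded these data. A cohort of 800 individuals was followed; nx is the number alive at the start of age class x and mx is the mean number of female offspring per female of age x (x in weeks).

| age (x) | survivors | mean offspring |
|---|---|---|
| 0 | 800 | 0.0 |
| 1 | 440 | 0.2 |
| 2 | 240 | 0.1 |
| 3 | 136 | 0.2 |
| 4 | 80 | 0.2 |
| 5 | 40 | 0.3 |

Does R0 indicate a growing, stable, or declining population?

declining

lx = nx/n0 = nx/800: 1, 0.55, 0.3, 0.17, 0.1, 0.05
R0 = Σ lx·mx = 0 + 0.11 + 0.03 + 0.034 + 0.02 + 0.015 = 0.209
R0 < 1, so the population is declining.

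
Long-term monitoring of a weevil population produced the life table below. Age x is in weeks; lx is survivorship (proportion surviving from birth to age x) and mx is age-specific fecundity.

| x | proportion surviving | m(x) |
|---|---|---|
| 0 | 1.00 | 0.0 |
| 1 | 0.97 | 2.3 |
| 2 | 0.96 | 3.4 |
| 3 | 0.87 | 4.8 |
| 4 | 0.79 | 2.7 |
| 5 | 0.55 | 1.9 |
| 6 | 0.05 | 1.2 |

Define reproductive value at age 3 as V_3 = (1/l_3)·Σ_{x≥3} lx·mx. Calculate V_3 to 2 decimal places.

lx·mx for x ≥ 3: 4.176, 2.133, 1.045, 0.06 → sum = 7.414
V_3 = 7.414 / l_3 = 7.414 / 0.87 = 8.521839… → 8.52

8.52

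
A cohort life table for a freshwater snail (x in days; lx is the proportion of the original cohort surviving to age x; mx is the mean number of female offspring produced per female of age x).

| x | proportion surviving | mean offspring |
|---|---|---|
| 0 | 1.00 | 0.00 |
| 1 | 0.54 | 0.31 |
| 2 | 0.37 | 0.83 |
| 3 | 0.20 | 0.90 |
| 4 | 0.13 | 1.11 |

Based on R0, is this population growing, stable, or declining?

declining

R0 = Σ lx·mx = 0 + 0.1674 + 0.3071 + 0.18 + 0.1443 = 0.7988
R0 < 1, so the population is declining.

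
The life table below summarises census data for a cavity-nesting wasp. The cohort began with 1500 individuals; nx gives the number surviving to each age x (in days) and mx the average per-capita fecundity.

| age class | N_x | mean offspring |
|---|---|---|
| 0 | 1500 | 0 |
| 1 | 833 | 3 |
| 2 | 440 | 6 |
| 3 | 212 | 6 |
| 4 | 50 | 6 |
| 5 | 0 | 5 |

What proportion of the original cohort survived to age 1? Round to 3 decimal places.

l_1 = n_1/n_0 = 833/1500 = 0.555333… → 0.555

0.555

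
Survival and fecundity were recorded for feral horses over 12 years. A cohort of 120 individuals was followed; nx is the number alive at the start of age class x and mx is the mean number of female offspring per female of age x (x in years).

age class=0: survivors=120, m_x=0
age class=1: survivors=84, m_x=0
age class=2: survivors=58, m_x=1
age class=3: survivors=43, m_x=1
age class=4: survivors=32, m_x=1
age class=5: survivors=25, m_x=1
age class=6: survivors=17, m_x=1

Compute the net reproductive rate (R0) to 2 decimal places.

1.46

lx = nx/n0 = nx/120: 1, 0.7, 0.48333…, 0.35833…, 0.26667…, 0.20833…, 0.14167…
lx·mx by age: 0, 0, 0.483333…, 0.358333…, 0.266667…, 0.208333…, 0.141667…
R0 = Σ lx·mx = 1.458333… → 1.46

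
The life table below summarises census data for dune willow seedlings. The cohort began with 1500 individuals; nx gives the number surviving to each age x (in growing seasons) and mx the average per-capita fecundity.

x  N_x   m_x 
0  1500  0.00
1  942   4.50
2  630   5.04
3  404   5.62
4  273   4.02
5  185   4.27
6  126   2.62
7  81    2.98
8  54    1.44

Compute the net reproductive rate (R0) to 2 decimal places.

lx = nx/n0 = nx/1500: 1, 0.628, 0.42, 0.26933…, 0.182, 0.12333…, 0.084, 0.054, 0.036
lx·mx by age: 0, 2.826, 2.1168, 1.513653…, 0.73164, 0.526633…, 0.22008, 0.16092, 0.05184
R0 = Σ lx·mx = 8.147567… → 8.15

8.15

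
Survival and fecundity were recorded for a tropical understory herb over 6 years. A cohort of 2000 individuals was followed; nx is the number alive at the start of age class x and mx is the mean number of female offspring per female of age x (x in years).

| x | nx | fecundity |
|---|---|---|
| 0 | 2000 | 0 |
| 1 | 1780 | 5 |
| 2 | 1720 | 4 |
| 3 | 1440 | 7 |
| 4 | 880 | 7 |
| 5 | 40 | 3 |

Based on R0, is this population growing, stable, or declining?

growing

lx = nx/n0 = nx/2000: 1, 0.89, 0.86, 0.72, 0.44, 0.02
R0 = Σ lx·mx = 0 + 4.45 + 3.44 + 5.04 + 3.08 + 0.06 = 16.07
R0 > 1, so the population is growing.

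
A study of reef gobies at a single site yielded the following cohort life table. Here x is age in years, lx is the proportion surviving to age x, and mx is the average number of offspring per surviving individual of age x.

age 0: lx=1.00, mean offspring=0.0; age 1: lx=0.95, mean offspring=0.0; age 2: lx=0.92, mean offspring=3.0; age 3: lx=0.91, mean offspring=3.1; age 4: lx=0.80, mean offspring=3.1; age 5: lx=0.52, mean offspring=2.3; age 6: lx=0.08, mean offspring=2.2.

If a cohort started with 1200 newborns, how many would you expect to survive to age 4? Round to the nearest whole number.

960

Expected survivors = N0 · l_4 = 1200 × 0.80 = 960 → 960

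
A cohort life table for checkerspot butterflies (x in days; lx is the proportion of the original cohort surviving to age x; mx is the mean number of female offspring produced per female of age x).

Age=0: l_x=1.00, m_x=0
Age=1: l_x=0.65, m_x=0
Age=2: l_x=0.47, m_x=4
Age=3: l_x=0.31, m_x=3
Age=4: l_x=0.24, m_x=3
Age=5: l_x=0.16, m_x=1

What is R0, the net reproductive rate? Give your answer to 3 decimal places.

lx·mx by age: 0, 0, 1.88, 0.93, 0.72, 0.16
R0 = Σ lx·mx = 3.69 → 3.690

3.690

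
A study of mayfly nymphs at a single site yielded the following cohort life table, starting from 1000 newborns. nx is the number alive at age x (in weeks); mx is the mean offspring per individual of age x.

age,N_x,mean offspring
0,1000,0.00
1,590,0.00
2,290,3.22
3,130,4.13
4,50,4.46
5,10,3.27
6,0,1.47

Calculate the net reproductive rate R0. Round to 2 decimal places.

lx = nx/n0 = nx/1000: 1, 0.59, 0.29, 0.13, 0.05, 0.01, 0
lx·mx by age: 0, 0, 0.9338, 0.5369, 0.223, 0.0327, 0
R0 = Σ lx·mx = 1.7264 → 1.73

1.73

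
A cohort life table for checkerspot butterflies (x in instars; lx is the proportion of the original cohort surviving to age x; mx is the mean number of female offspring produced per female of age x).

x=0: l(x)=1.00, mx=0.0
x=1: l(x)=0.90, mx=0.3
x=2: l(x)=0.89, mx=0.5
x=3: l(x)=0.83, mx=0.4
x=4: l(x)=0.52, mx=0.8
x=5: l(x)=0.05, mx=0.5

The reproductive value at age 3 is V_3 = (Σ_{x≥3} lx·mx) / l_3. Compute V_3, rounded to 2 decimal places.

0.93

lx·mx for x ≥ 3: 0.332, 0.416, 0.025 → sum = 0.773
V_3 = 0.773 / l_3 = 0.773 / 0.83 = 0.931325… → 0.93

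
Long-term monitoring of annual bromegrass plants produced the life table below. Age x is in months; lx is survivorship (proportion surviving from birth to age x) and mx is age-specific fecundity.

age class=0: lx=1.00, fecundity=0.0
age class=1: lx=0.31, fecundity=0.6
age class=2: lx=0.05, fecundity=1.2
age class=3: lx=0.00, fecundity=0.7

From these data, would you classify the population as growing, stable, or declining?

R0 = Σ lx·mx = 0 + 0.186 + 0.06 + 0 = 0.246
R0 < 1, so the population is declining.

declining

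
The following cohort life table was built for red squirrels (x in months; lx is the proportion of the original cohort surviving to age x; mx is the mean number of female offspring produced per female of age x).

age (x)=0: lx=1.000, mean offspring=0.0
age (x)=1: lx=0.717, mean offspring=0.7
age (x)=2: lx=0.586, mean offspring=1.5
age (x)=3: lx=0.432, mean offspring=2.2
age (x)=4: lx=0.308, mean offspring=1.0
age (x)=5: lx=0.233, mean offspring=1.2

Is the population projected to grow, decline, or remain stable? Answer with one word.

R0 = Σ lx·mx = 0 + 0.5019 + 0.879 + 0.9504 + 0.308 + 0.2796 = 2.9189
R0 > 1, so the population is growing.

growing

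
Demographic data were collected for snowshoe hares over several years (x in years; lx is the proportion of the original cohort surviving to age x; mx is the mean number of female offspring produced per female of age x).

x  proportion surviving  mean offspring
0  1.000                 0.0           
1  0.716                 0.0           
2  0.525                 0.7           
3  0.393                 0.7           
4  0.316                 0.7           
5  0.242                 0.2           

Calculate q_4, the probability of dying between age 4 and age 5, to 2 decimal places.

q_4 = (l_4 − l_5) / l_4 = (0.316 − 0.242) / 0.316
     = 0.074 / 0.316 = 0.234177… → 0.23

0.23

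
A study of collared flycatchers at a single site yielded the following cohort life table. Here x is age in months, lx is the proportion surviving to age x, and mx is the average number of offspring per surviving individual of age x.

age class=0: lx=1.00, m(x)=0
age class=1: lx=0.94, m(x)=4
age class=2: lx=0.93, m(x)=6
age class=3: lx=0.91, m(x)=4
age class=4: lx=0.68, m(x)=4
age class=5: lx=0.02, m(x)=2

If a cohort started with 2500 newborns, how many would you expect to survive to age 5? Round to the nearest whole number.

50

Expected survivors = N0 · l_5 = 2500 × 0.02 = 50 → 50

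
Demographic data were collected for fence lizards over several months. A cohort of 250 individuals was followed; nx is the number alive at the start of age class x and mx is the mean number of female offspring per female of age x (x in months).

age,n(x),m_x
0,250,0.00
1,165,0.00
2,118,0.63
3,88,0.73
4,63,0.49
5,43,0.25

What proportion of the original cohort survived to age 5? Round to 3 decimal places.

0.172

l_5 = n_5/n_0 = 43/250 = 0.172 → 0.172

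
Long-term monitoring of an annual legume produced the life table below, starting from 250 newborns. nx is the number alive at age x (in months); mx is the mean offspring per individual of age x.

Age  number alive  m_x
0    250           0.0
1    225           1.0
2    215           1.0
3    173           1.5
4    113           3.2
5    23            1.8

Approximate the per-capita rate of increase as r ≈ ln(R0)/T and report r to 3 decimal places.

0.530

lx = nx/n0 = nx/250: 1, 0.9, 0.86, 0.692, 0.452, 0.092
R0 = Σ lx·mx = 0 + 0.9 + 0.86 + 1.038 + 1.4464 + 0.1656 = 4.41
Σ x·lx·mx = 12.3476; T = 12.3476/4.41 = 2.79991…
r ≈ ln(R0)/T = ln(4.41)/2.79991… = 0.52997… → 0.530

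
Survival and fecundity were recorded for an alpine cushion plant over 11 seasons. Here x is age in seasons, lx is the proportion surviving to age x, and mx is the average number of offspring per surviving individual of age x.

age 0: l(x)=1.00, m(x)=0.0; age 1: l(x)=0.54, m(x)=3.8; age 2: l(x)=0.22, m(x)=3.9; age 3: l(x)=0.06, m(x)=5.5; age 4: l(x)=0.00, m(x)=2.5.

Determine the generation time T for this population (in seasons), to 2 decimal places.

lx·mx: 0, 2.052, 0.858, 0.33, 0 → R0 = 3.24
x·lx·mx: 0, 2.052, 1.716, 0.99, 0 → Σ = 4.758
T = 4.758 / 3.24 = 1.468519… → 1.47

1.47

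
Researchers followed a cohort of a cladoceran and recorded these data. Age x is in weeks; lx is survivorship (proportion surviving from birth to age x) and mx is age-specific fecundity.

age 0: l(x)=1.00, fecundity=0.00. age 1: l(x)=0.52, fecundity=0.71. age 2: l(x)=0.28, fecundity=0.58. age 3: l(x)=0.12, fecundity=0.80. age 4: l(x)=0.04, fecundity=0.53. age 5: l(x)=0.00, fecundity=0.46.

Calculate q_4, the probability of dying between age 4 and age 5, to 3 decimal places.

1.000

q_4 = (l_4 − l_5) / l_4 = (0.04 − 0) / 0.04
     = 0.04 / 0.04 = 1 → 1.000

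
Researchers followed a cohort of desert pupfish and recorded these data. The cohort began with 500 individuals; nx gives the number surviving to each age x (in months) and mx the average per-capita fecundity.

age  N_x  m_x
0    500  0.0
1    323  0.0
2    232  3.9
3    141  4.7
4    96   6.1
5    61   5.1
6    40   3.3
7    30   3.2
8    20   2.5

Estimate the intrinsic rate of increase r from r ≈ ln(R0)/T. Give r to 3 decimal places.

0.488

lx = nx/n0 = nx/500: 1, 0.646, 0.464, 0.282, 0.192, 0.122, 0.08, 0.06, 0.04
R0 = Σ lx·mx = 0 + 0 + 1.8096 + 1.3254 + 1.1712 + 0.6222 + 0.264 + 0.192 + 0.1 = 5.4844
Σ x·lx·mx = 19.1192; T = 19.1192/5.4844 = 3.48611…
r ≈ ln(R0)/T = ln(5.4844)/3.48611… = 0.4882… → 0.488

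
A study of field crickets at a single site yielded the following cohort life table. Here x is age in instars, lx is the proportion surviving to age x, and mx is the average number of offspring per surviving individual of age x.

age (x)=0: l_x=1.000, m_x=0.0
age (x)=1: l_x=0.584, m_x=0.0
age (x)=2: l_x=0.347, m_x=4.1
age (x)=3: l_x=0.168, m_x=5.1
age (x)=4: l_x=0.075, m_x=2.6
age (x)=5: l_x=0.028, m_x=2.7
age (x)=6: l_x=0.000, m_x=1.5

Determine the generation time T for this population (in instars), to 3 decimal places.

2.578

lx·mx: 0, 0, 1.4227, 0.8568, 0.195, 0.0756, 0 → R0 = 2.5501
x·lx·mx: 0, 0, 2.8454, 2.5704, 0.78, 0.378, 0 → Σ = 6.5738
T = 6.5738 / 2.5501 = 2.57786… → 2.578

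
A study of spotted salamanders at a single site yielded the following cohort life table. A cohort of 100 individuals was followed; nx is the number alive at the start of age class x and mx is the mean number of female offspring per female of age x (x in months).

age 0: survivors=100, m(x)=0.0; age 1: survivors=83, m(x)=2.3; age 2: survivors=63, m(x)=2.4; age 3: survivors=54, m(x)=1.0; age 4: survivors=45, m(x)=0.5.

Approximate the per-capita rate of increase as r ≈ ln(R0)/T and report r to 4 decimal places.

0.8041

lx = nx/n0 = nx/100: 1, 0.83, 0.63, 0.54, 0.45
R0 = Σ lx·mx = 0 + 1.909 + 1.512 + 0.54 + 0.225 = 4.186
Σ x·lx·mx = 7.453; T = 7.453/4.186 = 1.78046…
r ≈ ln(R0)/T = ln(4.186)/1.78046… = 0.804144… → 0.8041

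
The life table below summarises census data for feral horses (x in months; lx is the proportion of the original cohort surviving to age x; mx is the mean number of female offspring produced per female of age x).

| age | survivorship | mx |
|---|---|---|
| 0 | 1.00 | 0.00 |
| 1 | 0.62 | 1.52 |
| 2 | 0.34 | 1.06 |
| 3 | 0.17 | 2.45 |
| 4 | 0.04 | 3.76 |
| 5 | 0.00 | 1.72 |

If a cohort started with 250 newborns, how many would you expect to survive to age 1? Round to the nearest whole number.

Expected survivors = N0 · l_1 = 250 × 0.62 = 155 → 155

155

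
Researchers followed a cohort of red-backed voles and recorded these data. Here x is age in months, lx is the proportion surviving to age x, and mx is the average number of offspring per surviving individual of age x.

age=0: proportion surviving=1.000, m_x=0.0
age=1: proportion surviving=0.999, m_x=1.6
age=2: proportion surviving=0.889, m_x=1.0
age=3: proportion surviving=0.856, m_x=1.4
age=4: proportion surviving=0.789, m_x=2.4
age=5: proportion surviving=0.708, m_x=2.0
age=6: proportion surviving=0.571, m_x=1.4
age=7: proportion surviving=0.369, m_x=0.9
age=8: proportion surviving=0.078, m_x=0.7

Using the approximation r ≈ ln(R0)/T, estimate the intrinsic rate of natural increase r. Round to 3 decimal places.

R0 = Σ lx·mx = 0 + 1.5984 + 0.889 + 1.1984 + 1.8936 + 1.416 + 0.7994 + 0.3321 + 0.0546 = 8.1815
Σ x·lx·mx = 29.1839; T = 29.1839/8.1815 = 3.56706…
r ≈ ln(R0)/T = ln(8.1815)/3.56706… = 0.58925… → 0.589

0.589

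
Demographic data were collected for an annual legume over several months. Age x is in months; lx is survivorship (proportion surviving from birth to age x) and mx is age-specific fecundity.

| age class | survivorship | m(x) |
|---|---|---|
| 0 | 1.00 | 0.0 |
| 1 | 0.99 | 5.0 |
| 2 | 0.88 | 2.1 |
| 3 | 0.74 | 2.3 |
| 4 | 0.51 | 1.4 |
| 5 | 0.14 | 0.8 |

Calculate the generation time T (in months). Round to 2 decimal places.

lx·mx: 0, 4.95, 1.848, 1.702, 0.714, 0.112 → R0 = 9.326
x·lx·mx: 0, 4.95, 3.696, 5.106, 2.856, 0.56 → Σ = 17.168
T = 17.168 / 9.326 = 1.840875… → 1.84

1.84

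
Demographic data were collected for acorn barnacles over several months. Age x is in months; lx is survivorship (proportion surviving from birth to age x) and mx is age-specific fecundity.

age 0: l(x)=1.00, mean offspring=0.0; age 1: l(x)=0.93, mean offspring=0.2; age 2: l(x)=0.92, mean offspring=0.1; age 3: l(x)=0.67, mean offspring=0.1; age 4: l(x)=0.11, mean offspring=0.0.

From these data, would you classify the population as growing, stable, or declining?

R0 = Σ lx·mx = 0 + 0.186 + 0.092 + 0.067 + 0 = 0.345
R0 < 1, so the population is declining.

declining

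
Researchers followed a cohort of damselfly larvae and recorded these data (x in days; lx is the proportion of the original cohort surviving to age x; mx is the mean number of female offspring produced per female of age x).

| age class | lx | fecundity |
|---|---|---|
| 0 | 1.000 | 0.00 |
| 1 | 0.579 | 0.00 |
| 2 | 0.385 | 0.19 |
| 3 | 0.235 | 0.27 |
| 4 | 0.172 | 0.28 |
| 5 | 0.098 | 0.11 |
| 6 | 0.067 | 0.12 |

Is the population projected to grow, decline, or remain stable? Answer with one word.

declining

R0 = Σ lx·mx = 0 + 0 + 0.07315 + 0.06345 + 0.04816 + 0.01078 + 0.00804 = 0.20358
R0 < 1, so the population is declining.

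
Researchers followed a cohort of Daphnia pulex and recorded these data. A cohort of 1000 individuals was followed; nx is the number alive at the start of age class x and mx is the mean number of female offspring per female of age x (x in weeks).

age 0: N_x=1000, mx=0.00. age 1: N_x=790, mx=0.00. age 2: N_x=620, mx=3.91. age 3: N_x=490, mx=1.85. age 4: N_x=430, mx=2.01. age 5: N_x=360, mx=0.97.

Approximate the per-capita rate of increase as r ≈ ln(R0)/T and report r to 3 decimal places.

lx = nx/n0 = nx/1000: 1, 0.79, 0.62, 0.49, 0.43, 0.36
R0 = Σ lx·mx = 0 + 0 + 2.4242 + 0.9065 + 0.8643 + 0.3492 = 4.5442
Σ x·lx·mx = 12.7711; T = 12.7711/4.5442 = 2.81042…
r ≈ ln(R0)/T = ln(4.5442)/2.81042… = 0.53866… → 0.539

0.539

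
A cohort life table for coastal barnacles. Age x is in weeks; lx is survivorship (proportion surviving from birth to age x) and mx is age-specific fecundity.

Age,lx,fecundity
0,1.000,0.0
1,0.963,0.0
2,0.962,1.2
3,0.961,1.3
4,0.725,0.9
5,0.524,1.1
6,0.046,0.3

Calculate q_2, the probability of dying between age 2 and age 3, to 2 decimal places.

0.00

q_2 = (l_2 − l_3) / l_2 = (0.962 − 0.961) / 0.962
     = 0.001 / 0.962 = 0.00104… → 0.00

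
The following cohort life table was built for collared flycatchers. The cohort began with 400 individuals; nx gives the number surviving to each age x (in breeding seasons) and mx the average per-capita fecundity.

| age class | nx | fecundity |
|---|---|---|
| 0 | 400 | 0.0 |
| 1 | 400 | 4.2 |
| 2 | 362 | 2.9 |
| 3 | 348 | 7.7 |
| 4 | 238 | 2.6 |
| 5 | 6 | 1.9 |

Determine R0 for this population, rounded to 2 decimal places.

15.10

lx = nx/n0 = nx/400: 1, 1, 0.905, 0.87, 0.595, 0.015
lx·mx by age: 0, 4.2, 2.6245, 6.699, 1.547, 0.0285
R0 = Σ lx·mx = 15.099 → 15.10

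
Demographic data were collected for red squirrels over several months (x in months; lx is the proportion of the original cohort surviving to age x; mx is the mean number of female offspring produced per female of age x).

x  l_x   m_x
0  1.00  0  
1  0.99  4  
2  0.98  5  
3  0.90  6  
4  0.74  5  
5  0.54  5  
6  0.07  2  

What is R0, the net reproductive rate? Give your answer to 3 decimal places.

20.800

lx·mx by age: 0, 3.96, 4.9, 5.4, 3.7, 2.7, 0.14
R0 = Σ lx·mx = 20.8 → 20.800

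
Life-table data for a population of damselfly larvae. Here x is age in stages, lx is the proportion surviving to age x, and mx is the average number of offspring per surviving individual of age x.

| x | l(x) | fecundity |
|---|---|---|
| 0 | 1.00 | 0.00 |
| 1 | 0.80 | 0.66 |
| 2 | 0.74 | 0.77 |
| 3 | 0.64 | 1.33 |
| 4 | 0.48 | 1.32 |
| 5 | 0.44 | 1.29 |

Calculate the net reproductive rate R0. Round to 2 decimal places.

lx·mx by age: 0, 0.528, 0.5698, 0.8512, 0.6336, 0.5676
R0 = Σ lx·mx = 3.1502 → 3.15

3.15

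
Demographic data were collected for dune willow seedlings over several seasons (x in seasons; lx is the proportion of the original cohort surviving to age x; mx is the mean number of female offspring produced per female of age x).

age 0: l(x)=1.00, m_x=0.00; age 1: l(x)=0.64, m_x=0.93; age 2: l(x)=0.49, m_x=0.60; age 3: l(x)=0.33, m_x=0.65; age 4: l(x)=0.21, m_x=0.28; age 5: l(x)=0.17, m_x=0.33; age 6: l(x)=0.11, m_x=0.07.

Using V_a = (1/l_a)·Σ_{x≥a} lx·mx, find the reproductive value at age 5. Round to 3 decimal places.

lx·mx for x ≥ 5: 0.0561, 0.0077 → sum = 0.0638
V_5 = 0.0638 / l_5 = 0.0638 / 0.17 = 0.375294… → 0.375

0.375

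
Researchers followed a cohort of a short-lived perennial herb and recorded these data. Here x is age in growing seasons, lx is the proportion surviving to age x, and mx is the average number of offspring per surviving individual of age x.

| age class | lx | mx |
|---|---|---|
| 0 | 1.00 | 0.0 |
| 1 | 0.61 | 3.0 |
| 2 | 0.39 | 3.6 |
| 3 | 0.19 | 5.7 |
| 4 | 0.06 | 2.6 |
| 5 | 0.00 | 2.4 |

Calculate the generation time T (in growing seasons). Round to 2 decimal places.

lx·mx: 0, 1.83, 1.404, 1.083, 0.156, 0 → R0 = 4.473
x·lx·mx: 0, 1.83, 2.808, 3.249, 0.624, 0 → Σ = 8.511
T = 8.511 / 4.473 = 1.90275… → 1.90

1.90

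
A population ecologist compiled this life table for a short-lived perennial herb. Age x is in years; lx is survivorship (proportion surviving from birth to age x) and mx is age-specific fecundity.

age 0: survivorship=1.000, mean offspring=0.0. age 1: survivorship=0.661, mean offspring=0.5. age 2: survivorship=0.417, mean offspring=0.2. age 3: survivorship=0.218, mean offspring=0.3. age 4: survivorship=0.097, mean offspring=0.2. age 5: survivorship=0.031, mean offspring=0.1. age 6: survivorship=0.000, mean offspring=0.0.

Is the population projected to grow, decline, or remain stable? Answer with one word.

declining

R0 = Σ lx·mx = 0 + 0.3305 + 0.0834 + 0.0654 + 0.0194 + 0.0031 + 0 = 0.5018
R0 < 1, so the population is declining.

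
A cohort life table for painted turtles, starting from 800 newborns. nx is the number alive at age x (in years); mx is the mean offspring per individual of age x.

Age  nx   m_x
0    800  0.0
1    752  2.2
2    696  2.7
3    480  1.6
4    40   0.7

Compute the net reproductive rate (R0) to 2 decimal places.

lx = nx/n0 = nx/800: 1, 0.94, 0.87, 0.6, 0.05
lx·mx by age: 0, 2.068, 2.349, 0.96, 0.035
R0 = Σ lx·mx = 5.412 → 5.41

5.41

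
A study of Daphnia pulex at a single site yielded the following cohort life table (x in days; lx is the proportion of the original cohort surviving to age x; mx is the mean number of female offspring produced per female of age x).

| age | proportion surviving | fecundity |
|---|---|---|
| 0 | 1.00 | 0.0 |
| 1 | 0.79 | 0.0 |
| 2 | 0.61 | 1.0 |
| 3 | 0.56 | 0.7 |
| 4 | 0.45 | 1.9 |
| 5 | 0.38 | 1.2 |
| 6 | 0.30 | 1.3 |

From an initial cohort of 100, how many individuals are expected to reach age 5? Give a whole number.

Expected survivors = N0 · l_5 = 100 × 0.38 = 38 → 38

38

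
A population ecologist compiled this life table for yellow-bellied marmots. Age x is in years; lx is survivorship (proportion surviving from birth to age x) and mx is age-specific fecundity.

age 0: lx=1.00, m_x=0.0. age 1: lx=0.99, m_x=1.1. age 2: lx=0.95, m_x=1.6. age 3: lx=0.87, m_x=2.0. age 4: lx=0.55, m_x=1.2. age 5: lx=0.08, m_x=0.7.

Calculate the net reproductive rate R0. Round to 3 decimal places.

lx·mx by age: 0, 1.089, 1.52, 1.74, 0.66, 0.056
R0 = Σ lx·mx = 5.065 → 5.065

5.065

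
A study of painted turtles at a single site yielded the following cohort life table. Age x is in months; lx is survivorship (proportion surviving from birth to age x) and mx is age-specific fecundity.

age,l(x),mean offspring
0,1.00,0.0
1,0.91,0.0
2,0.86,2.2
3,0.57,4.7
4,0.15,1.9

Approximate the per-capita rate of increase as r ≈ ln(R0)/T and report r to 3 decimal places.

0.592

R0 = Σ lx·mx = 0 + 0 + 1.892 + 2.679 + 0.285 = 4.856
Σ x·lx·mx = 12.961; T = 12.961/4.856 = 2.66907…
r ≈ ln(R0)/T = ln(4.856)/2.66907… = 0.59205… → 0.592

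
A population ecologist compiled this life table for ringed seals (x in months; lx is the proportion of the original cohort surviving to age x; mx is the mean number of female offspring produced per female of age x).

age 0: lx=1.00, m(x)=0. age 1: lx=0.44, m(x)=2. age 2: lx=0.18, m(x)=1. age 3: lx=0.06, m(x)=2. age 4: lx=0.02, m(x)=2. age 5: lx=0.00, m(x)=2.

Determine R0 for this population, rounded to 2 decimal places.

lx·mx by age: 0, 0.88, 0.18, 0.12, 0.04, 0
R0 = Σ lx·mx = 1.22 → 1.22

1.22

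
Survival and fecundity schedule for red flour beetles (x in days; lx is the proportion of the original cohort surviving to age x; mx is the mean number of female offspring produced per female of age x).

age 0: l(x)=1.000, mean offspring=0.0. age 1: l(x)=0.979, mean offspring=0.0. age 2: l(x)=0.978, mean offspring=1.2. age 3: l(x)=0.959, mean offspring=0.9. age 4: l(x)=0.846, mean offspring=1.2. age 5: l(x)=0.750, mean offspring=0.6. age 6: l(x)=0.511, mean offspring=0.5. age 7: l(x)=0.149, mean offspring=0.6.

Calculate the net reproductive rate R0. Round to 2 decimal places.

lx·mx by age: 0, 0, 1.1736, 0.8631, 1.0152, 0.45, 0.2555, 0.0894
R0 = Σ lx·mx = 3.8468 → 3.85

3.85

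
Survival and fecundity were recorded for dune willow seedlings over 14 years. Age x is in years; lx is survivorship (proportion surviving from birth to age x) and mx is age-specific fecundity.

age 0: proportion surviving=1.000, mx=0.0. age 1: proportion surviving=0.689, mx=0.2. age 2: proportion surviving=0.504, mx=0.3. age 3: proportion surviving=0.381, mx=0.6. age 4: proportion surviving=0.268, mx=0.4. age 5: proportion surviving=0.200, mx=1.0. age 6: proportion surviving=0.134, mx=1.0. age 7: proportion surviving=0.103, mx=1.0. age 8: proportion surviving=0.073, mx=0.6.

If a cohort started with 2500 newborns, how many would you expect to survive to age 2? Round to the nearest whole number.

Expected survivors = N0 · l_2 = 2500 × 0.504 = 1260 → 1260

1260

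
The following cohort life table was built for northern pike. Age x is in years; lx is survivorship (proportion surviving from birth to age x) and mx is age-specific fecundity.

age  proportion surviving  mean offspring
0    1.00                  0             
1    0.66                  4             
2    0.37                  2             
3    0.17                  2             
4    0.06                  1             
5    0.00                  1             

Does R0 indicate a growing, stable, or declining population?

R0 = Σ lx·mx = 0 + 2.64 + 0.74 + 0.34 + 0.06 + 0 = 3.78
R0 > 1, so the population is growing.

growing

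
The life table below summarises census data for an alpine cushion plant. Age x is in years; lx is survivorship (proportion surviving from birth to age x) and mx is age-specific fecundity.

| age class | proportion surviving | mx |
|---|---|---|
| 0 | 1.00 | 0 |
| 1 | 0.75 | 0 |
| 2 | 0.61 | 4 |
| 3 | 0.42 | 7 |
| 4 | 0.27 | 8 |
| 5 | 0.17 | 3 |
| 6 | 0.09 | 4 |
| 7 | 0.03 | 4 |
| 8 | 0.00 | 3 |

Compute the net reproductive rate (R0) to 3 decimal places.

8.530

lx·mx by age: 0, 0, 2.44, 2.94, 2.16, 0.51, 0.36, 0.12, 0
R0 = Σ lx·mx = 8.53 → 8.530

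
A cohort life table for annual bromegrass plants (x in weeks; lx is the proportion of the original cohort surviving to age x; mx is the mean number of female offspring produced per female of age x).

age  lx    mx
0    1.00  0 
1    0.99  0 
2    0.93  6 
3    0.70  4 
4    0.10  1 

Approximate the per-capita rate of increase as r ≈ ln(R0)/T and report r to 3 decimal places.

0.908

R0 = Σ lx·mx = 0 + 0 + 5.58 + 2.8 + 0.1 = 8.48
Σ x·lx·mx = 19.96; T = 19.96/8.48 = 2.35377…
r ≈ ln(R0)/T = ln(8.48)/2.35377… = 0.90821… → 0.908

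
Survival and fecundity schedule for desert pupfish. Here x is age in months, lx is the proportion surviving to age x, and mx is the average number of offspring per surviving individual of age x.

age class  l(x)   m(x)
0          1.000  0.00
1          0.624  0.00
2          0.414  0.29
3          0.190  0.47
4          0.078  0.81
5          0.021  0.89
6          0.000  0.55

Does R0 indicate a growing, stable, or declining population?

R0 = Σ lx·mx = 0 + 0 + 0.12006 + 0.0893 + 0.06318 + 0.01869 + 0 = 0.29123
R0 < 1, so the population is declining.

declining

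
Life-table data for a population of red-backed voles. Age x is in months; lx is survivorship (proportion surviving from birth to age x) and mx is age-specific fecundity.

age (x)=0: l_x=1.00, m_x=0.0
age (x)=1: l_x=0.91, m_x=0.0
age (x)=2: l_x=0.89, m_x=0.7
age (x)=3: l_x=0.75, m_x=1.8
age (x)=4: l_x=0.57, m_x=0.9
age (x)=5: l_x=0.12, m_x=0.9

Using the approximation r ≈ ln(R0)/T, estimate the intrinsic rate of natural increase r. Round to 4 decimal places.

0.3135

R0 = Σ lx·mx = 0 + 0 + 0.623 + 1.35 + 0.513 + 0.108 = 2.594
Σ x·lx·mx = 7.888; T = 7.888/2.594 = 3.04086…
r ≈ ln(R0)/T = ln(2.594)/3.04086… = 0.313464… → 0.3135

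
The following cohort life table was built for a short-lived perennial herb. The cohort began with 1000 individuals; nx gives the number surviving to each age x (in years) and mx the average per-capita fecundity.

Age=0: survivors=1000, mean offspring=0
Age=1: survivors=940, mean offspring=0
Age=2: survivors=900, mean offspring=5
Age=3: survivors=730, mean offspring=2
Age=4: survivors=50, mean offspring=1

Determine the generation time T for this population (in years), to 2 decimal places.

2.26

lx = nx/n0 = nx/1000: 1, 0.94, 0.9, 0.73, 0.05
lx·mx: 0, 0, 4.5, 1.46, 0.05 → R0 = 6.01
x·lx·mx: 0, 0, 9, 4.38, 0.2 → Σ = 13.58
T = 13.58 / 6.01 = 2.259567… → 2.26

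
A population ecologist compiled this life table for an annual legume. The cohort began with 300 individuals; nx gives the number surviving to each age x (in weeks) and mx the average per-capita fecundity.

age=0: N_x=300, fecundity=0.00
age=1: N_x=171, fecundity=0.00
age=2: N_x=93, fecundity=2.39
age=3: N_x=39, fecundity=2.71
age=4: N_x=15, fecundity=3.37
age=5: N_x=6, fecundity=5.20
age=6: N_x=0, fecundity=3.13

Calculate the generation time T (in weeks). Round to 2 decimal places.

2.73

lx = nx/n0 = nx/300: 1, 0.57, 0.31, 0.13, 0.05, 0.02, 0
lx·mx: 0, 0, 0.7409, 0.3523, 0.1685, 0.104, 0 → R0 = 1.3657
x·lx·mx: 0, 0, 1.4818, 1.0569, 0.674, 0.52, 0 → Σ = 3.7327
T = 3.7327 / 1.3657 = 2.733177… → 2.73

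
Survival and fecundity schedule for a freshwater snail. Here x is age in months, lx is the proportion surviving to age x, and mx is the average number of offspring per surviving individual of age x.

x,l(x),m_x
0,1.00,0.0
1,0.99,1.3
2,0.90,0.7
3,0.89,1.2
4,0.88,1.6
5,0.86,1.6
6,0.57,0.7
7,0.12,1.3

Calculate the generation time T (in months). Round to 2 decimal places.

3.44

lx·mx: 0, 1.287, 0.63, 1.068, 1.408, 1.376, 0.399, 0.156 → R0 = 6.324
x·lx·mx: 0, 1.287, 1.26, 3.204, 5.632, 6.88, 2.394, 1.092 → Σ = 21.749
T = 21.749 / 6.324 = 3.439121… → 3.44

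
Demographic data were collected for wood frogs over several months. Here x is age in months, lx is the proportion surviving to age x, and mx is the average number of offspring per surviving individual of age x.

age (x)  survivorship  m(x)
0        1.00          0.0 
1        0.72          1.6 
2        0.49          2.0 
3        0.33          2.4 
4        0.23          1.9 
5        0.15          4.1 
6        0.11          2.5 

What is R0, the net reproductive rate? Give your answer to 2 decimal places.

lx·mx by age: 0, 1.152, 0.98, 0.792, 0.437, 0.615, 0.275
R0 = Σ lx·mx = 4.251 → 4.25

4.25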